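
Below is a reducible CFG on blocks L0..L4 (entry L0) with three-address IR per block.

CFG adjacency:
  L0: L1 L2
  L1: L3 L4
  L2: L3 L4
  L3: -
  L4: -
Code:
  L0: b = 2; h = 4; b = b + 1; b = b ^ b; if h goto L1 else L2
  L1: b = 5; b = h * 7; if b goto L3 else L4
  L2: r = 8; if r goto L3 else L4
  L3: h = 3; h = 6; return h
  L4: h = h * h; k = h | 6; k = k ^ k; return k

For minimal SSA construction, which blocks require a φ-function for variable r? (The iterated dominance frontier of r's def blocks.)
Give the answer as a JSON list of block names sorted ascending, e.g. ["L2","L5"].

idom tree: L1←L0 L2←L0 L3←L0 L4←L0
Dom∩ at merges:
  L3: preds {L1,L2}: {L0,L1} ∩ {L0,L2} = {L0}; idom=L0
  L4: preds {L1,L2}: {L0,L1} ∩ {L0,L2} = {L0}; idom=L0

DF walk-up:
  join L3 pred L1: L1 stop@L0
  join L3 pred L2: L2 stop@L0
  join L4 pred L1: L1 stop@L0
  join L4 pred L2: L2 stop@L0
  L0: DF=∅
  L1: DF={L3,L4}
  L2: DF={L3,L4}
  L3: DF=∅
  L4: DF=∅

φ for r: defs {L2}
  DF⁺ = {L3,L4}

Answer: ["L3", "L4"]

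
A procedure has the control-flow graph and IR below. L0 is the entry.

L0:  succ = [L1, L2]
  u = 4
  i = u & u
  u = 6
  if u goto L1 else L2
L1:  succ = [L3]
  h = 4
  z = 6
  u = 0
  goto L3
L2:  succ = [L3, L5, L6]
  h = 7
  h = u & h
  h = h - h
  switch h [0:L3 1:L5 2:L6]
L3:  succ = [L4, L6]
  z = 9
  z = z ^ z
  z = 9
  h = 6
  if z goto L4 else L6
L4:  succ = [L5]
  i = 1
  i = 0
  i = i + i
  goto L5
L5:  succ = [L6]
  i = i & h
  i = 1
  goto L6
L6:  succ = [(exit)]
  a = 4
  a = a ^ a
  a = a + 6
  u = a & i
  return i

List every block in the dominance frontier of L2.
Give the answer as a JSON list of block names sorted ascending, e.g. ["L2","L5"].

Answer: ["L3", "L5", "L6"]

Analysis:
idom tree: L1←L0 L2←L0 L3←L0 L4←L3 L5←L0 L6←L0
Dom∩ at merges:
  L3: preds {L1,L2}: {L0,L1} ∩ {L0,L2} = {L0}; idom=L0
  L5: preds {L2,L4}: {L0,L2} ∩ {L0,L3,L4} = {L0}; idom=L0
  L6: preds {L2,L3,L5}: {L0,L2} ∩ {L0,L3} ∩ {L0,L5} = {L0}; idom=L0

DF walk-up:
  join L3 pred L1: L1 stop@L0
  join L3 pred L2: L2 stop@L0
  join L5 pred L2: L2 stop@L0
  join L5 pred L4: L4→L3 stop@L0
  join L6 pred L2: L2 stop@L0
  join L6 pred L3: L3 stop@L0
  join L6 pred L5: L5 stop@L0
  DF(L0)=∅
  DF(L1)={L3}
  DF(L2)={L3,L5,L6}
  DF(L3)={L5,L6}
  DF(L4)={L5}
  DF(L5)={L6}
  DF(L6)=∅

DF(L2) = ["L3", "L5", "L6"]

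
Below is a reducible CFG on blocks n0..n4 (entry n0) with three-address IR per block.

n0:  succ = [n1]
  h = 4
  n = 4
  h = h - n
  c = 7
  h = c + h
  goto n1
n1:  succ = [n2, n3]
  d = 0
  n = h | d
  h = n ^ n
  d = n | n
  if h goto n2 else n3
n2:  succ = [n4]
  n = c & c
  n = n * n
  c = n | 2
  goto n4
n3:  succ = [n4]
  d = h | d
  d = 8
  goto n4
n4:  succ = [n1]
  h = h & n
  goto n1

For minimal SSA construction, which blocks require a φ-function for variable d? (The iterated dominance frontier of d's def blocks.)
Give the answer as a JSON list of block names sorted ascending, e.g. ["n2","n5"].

idom tree: n1←n0 n2←n1 n3←n1 n4←n1
Dom at joins:
  n1: preds {n0,n4}: {n0} ∩ {n0,n1,n4} = {n0}; idom=n0
  n4: preds {n2,n3}: {n0,n1,n2} ∩ {n0,n1,n3} = {n0,n1}; idom=n1

DF walk-up:
  join n1 pred n0: · stop@n0
  join n1 pred n4: n4→n1 stop@n0
  join n4 pred n2: n2 stop@n1
  join n4 pred n3: n3 stop@n1
  DF(n0)=∅
  DF(n1)={n1}
  DF(n2)={n4}
  DF(n3)={n4}
  DF(n4)={n1}

φ for d: defs {n1,n3}
  DF⁺ = {n1,n4}

Answer: ["n1", "n4"]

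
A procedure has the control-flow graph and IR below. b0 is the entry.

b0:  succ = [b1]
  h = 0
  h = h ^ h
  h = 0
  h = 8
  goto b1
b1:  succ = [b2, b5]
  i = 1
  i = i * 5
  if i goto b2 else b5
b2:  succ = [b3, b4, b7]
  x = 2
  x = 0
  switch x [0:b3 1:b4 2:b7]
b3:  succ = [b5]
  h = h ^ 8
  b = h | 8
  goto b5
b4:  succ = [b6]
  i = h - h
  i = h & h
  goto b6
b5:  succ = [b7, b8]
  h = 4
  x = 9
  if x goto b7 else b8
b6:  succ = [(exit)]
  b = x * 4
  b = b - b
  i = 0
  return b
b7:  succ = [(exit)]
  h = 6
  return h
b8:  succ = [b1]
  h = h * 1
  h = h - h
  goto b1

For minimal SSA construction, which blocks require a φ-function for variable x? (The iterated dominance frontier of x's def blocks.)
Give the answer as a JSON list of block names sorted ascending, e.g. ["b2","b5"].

Answer: ["b1", "b5", "b7"]

Derivation:
idom tree: b1←b0 b2←b1 b3←b2 b4←b2 b5←b1 b6←b4 b7←b1 b8←b5
Join-block Dom:
  b1: preds {b0,b8}: {b0} ∩ {b0,b1,b5,b8} = {b0}; idom=b0
  b5: preds {b1,b3}: {b0,b1} ∩ {b0,b1,b2,b3} = {b0,b1}; idom=b1
  b7: preds {b2,b5}: {b0,b1,b2} ∩ {b0,b1,b5} = {b0,b1}; idom=b1

DF derivation:
  b1←b0: walk · to b0
  b1←b8: walk b8→b5→b1 to b0
  b5←b1: walk · to b1
  b5←b3: walk b3→b2 to b1
  b7←b2: walk b2 to b1
  b7←b5: walk b5 to b1
  b0: DF=∅
  b1: DF={b1}
  b2: DF={b5,b7}
  b3: DF={b5}
  b4: DF=∅
  b5: DF={b1,b7}
  b6: DF=∅
  b7: DF=∅
  b8: DF={b1}

φ for x: defs {b2,b5}
  DF⁺ = {b1,b5,b7}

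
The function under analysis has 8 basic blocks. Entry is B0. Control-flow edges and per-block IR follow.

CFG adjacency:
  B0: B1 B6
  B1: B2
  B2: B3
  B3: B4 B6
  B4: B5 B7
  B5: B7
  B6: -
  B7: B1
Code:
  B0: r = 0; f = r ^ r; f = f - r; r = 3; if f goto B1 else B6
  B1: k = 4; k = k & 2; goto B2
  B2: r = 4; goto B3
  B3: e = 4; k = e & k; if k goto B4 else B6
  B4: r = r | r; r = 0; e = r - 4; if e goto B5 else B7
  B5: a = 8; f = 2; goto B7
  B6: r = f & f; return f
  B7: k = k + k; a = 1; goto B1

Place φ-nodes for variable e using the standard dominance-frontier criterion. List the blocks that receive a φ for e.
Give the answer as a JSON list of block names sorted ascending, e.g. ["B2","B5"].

idom tree: B1←B0 B2←B1 B3←B2 B4←B3 B5←B4 B6←B0 B7←B4
Dom at joins:
  B1: preds {B0,B7}: {B0} ∩ {B0,B1,B2,B3,B4,B7} = {B0}; idom=B0
  B6: preds {B0,B3}: {B0} ∩ {B0,B1,B2,B3} = {B0}; idom=B0
  B7: preds {B4,B5}: {B0,B1,B2,B3,B4} ∩ {B0,B1,B2,B3,B4,B5} = {B0,B1,B2,B3,B4}; idom=B4

Frontier:
  join B1 pred B0: · stop@B0
  join B1 pred B7: B7→B4→B3→B2→B1 stop@B0
  join B6 pred B0: · stop@B0
  join B6 pred B3: B3→B2→B1 stop@B0
  join B7 pred B4: · stop@B4
  join B7 pred B5: B5 stop@B4
  DF(B0)=∅
  DF(B1)={B1,B6}
  DF(B2)={B1,B6}
  DF(B3)={B1,B6}
  DF(B4)={B1}
  DF(B5)={B7}
  DF(B6)=∅
  DF(B7)={B1}

φ for e: defs {B3,B4}
  DF⁺ = {B1,B6}

Answer: ["B1", "B6"]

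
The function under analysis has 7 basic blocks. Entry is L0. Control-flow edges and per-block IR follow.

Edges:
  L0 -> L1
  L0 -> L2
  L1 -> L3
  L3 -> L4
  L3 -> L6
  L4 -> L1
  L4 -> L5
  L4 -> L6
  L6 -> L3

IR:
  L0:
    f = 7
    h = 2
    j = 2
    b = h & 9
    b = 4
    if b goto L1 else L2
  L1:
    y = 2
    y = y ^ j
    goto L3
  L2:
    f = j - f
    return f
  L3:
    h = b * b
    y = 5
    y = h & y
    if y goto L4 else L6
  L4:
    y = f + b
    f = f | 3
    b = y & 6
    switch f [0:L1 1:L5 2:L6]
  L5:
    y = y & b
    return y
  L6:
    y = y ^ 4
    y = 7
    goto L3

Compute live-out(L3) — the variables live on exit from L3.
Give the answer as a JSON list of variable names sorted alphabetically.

Block summaries:
  L0: {b,f,h,j} / ∅
  L1: {y} / {j}
  L2: {f} / {f,j}
  L3: {h,y} / {b}
  L4: {b,f,y} / {b,f}
  L5: {y} / {b,y}
  L6: {y} / {y}

Liveness:
  L0: in=∅ out={b,f,j}
  L1: in={b,f,j} out={b,f,j}
  L2: in={f,j} out=∅
  L3: in={b,f,j} out={b,f,j,y}
  L4: in={b,f,j} out={b,f,j,y}
  L5: in={b,y} out=∅
  L6: in={b,f,j,y} out={b,f,j}

live-out(L3) = ["b", "f", "j", "y"]

Answer: ["b", "f", "j", "y"]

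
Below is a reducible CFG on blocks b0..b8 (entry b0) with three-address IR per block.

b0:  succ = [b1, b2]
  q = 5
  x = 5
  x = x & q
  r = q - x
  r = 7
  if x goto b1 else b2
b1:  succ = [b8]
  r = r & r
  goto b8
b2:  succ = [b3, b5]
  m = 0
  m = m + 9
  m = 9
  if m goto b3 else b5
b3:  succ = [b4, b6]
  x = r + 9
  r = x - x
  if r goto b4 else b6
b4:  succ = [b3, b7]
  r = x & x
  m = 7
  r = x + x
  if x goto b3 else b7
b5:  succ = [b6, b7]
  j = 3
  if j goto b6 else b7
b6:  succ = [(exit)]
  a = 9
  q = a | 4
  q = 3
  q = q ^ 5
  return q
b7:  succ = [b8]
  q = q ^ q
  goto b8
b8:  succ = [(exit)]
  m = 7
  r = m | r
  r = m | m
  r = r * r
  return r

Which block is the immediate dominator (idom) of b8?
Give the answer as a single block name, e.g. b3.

idom tree: b1←b0 b2←b0 b3←b2 b4←b3 b5←b2 b6←b2 b7←b2 b8←b0
Join-block Dom:
  b3: preds {b2,b4}: {b0,b2} ∩ {b0,b2,b3,b4} = {b0,b2}; idom=b2
  b6: preds {b3,b5}: {b0,b2,b3} ∩ {b0,b2,b5} = {b0,b2}; idom=b2
  b7: preds {b4,b5}: {b0,b2,b3,b4} ∩ {b0,b2,b5} = {b0,b2}; idom=b2
  b8: preds {b1,b7}: {b0,b1} ∩ {b0,b2,b7} = {b0}; idom=b0

idom(b8) = b0

Answer: b0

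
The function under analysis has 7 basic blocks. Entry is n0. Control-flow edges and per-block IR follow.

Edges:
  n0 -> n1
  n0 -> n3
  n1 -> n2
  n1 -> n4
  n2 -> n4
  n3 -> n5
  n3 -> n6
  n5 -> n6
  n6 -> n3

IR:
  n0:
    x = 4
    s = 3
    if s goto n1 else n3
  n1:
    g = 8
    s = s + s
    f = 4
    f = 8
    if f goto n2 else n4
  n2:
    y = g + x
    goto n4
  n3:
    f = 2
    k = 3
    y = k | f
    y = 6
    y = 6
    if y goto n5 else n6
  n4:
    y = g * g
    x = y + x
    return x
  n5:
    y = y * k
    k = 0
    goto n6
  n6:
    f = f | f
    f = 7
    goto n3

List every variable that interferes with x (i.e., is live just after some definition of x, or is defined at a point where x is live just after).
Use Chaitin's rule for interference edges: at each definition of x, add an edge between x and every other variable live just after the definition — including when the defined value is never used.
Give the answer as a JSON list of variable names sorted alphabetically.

Answer: ["f", "g", "s", "y"]

Working:
Block summaries:
  n0 def {s,x} use ∅
  n1 def {f,g,s} use {s}
  n2 def {y} use {g,x}
  n3 def {f,k,y} use ∅
  n4 def {x,y} use {g,x}
  n5 def {k,y} use {k,y}
  n6 def {f} use {f}

Liveness:
  live n0: ∅→{s,x}
  live n1: {s,x}→{g,x}
  live n2: {g,x}→{g,x}
  live n3: ∅→{f,k,y}
  live n4: {g,x}→∅
  live n5: {f,k,y}→{f}
  live n6: {f}→∅

Interfere edges:
  f: {g,k,x,y}
  g: {f,s,x,y}
  k: {f,y}
  s: {g,x}
  x: {f,g,s,y}
  y: {f,g,k,x}

N(x) = ["f", "g", "s", "y"]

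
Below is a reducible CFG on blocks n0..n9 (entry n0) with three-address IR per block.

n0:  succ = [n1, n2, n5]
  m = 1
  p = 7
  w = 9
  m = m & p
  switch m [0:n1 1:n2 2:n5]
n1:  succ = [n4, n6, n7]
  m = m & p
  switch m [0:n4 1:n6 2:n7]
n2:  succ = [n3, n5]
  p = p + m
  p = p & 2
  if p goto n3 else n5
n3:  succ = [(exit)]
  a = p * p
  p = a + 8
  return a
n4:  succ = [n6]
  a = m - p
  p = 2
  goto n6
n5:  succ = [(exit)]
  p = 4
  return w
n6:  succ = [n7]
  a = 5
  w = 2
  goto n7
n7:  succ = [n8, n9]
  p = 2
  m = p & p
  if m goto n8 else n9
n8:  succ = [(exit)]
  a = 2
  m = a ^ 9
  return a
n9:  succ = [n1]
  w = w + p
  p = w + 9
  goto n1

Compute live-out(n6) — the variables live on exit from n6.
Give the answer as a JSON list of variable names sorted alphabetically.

Answer: ["w"]

Working:
def/use:
  n0: def={m,p,w} ue=∅
  n1: def={m} ue={m,p}
  n2: def={p} ue={m,p}
  n3: def={a,p} ue={p}
  n4: def={a,p} ue={m,p}
  n5: def={p} ue={w}
  n6: def={a,w} ue=∅
  n7: def={m,p} ue=∅
  n8: def={a,m} ue=∅
  n9: def={p,w} ue={p,w}

Backward fixpoint:
  n0: in=∅ out={m,p,w}
  n1: in={m,p,w} out={m,p,w}
  n2: in={m,p,w} out={p,w}
  n3: in={p} out=∅
  n4: in={m,p} out=∅
  n5: in={w} out=∅
  n6: in=∅ out={w}
  n7: in={w} out={m,p,w}
  n8: in=∅ out=∅
  n9: in={m,p,w} out={m,p,w}

live-out(n6) = ["w"]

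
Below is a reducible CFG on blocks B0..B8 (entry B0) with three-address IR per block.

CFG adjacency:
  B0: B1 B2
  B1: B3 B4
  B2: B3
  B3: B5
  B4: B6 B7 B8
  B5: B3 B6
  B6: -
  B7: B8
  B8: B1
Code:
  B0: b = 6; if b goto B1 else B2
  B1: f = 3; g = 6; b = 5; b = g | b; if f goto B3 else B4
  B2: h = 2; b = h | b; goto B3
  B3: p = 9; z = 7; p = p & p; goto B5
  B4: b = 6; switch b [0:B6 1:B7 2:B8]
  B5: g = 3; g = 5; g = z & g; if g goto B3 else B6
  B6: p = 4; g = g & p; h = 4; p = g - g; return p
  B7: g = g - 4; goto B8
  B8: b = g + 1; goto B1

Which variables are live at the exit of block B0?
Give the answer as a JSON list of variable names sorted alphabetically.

Per-block:
  B0 def {b} use ∅
  B1 def {b,f,g} use ∅
  B2 def {b,h} use {b}
  B3 def {p,z} use ∅
  B4 def {b} use ∅
  B5 def {g} use {z}
  B6 def {g,h,p} use {g}
  B7 def {g} use {g}
  B8 def {b} use {g}

Live sets:
  B0: in=∅ out={b}
  B1: in=∅ out={g}
  B2: in={b} out=∅
  B3: in=∅ out={z}
  B4: in={g} out={g}
  B5: in={z} out={g}
  B6: in={g} out=∅
  B7: in={g} out={g}
  B8: in={g} out=∅

live-out(B0) = ["b"]

Answer: ["b"]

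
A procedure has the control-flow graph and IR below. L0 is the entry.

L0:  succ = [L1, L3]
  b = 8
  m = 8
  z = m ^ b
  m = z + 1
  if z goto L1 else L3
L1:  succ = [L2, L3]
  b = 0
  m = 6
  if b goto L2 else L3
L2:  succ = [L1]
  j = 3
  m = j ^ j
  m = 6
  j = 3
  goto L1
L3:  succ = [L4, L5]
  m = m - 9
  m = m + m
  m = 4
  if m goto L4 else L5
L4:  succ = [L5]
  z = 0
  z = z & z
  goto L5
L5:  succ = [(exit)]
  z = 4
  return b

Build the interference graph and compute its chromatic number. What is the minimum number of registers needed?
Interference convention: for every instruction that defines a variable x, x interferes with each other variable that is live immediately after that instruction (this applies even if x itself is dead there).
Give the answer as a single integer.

Answer: 3

Working:
def/use:
  L0: def={b,m,z} ue=∅
  L1: def={b,m} ue=∅
  L2: def={j,m} ue=∅
  L3: def={m} ue={m}
  L4: def={z} ue=∅
  L5: def={z} ue={b}

Live sets:
  L0: in=∅ out={b,m}
  L1: in=∅ out={b,m}
  L2: in=∅ out=∅
  L3: in={b,m} out={b}
  L4: in={b} out={b}
  L5: in={b} out=∅

Interfere edges:
  b — {m,z}
  j — ∅
  m — {b,z}
  z — {b,m}

Colouring:
  {b,m,z} pairwise interfere (3-clique) ⇒ χ ≥ 3
  3-colouring: r0={b,j}  r1={m}  r2={z}
  χ = 3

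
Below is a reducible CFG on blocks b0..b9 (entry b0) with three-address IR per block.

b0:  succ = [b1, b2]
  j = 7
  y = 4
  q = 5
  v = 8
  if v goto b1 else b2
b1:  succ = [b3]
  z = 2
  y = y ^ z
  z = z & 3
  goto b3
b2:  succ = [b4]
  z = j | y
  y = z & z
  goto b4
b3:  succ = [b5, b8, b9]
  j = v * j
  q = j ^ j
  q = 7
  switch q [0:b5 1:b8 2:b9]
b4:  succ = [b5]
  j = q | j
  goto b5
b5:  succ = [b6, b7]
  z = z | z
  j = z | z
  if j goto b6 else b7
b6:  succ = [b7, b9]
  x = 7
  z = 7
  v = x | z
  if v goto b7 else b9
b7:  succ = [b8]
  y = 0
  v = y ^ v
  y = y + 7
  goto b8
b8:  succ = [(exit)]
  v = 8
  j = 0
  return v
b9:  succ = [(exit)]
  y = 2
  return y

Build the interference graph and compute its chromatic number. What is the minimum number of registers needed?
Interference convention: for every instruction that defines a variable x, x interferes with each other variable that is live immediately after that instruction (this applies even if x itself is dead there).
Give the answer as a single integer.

Block summaries:
  b0: {j,q,v,y} / ∅
  b1: {y,z} / {y}
  b2: {y,z} / {j,y}
  b3: {j,q} / {j,v}
  b4: {j} / {j,q}
  b5: {j,z} / {z}
  b6: {v,x,z} / ∅
  b7: {v,y} / {v}
  b8: {j,v} / ∅
  b9: {y} / ∅

Liveness:
  live b0: ∅→{j,q,v,y}
  live b1: {j,v,y}→{j,v,z}
  live b2: {j,q,v,y}→{j,q,v,z}
  live b3: {j,v,z}→{v,z}
  live b4: {j,q,v,z}→{v,z}
  live b5: {v,z}→{v}
  live b6: ∅→{v}
  live b7: {v}→∅
  live b8: ∅→∅
  live b9: ∅→∅

Interfere edges:
  j: {q,v,y,z}
  q: {j,v,y,z}
  v: {j,q,y,z}
  x: {z}
  y: {j,q,v,z}
  z: {j,q,v,x,y}

Colouring:
  lower bound: {j,q,v,y,z} mutually conflict ⇒ χ ≥ 5
  assign j→c1 q→c2 v→c3 x→c1 y→c4 z→c0 — no edge inside a register ⇒ χ ≤ 5
  χ = 5

Answer: 5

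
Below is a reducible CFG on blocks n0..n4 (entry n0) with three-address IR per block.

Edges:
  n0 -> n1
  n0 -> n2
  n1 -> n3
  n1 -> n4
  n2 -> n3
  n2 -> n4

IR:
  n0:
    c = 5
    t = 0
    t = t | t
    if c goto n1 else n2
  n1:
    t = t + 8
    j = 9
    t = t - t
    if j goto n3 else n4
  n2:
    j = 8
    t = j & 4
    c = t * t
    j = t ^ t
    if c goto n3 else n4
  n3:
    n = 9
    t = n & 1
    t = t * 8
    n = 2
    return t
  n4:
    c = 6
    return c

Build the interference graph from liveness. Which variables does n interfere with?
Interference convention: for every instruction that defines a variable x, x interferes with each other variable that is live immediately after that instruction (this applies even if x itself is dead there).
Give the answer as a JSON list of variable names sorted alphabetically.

Answer: ["t"]

Analysis:
Block summaries:
  n0: def={c,t} ue=∅
  n1: def={j,t} ue={t}
  n2: def={c,j,t} ue=∅
  n3: def={n,t} ue=∅
  n4: def={c} ue=∅

Liveness:
  n0: in=∅ out={t}
  n1: in={t} out=∅
  n2: in=∅ out=∅
  n3: in=∅ out=∅
  n4: in=∅ out=∅

Interference:
  c — {j,t}
  j — {c,t}
  n — {t}
  t — {c,j,n}

N(n) = ["t"]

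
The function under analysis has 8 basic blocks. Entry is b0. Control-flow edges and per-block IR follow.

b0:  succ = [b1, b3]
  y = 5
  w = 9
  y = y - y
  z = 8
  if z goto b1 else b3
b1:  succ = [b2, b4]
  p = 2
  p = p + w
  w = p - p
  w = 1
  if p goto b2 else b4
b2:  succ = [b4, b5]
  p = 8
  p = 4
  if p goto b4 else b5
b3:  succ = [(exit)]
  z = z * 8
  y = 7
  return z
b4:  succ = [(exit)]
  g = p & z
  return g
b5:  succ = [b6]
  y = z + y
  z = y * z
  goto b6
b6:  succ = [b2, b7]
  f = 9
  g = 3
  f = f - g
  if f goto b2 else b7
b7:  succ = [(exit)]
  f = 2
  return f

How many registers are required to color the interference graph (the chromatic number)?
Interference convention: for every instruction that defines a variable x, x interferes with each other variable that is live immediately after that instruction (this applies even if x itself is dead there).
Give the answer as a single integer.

Answer: 4

Working:
Block summaries:
  b0: def={w,y,z} ue=∅
  b1: def={p,w} ue={w}
  b2: def={p} ue=∅
  b3: def={y,z} ue={z}
  b4: def={g} ue={p,z}
  b5: def={y,z} ue={y,z}
  b6: def={f,g} ue=∅
  b7: def={f} ue=∅

Live sets:
  b0 li=∅ lo={w,y,z}
  b1 li={w,y,z} lo={p,y,z}
  b2 li={y,z} lo={p,y,z}
  b3 li={z} lo=∅
  b4 li={p,z} lo=∅
  b5 li={y,z} lo={y,z}
  b6 li={y,z} lo={y,z}
  b7 li=∅ lo=∅

Interfere edges:
  f: {g,y,z}
  g: {f,y,z}
  p: {w,y,z}
  w: {p,y,z}
  y: {f,g,p,w,z}
  z: {f,g,p,w,y}

Chromatic number:
  lower bound: {f,g,y,z} mutually conflict ⇒ χ ≥ 4
  4-colouring: c0={y}  c1={z}  c2={f,p}  c3={g,w}
  χ = 4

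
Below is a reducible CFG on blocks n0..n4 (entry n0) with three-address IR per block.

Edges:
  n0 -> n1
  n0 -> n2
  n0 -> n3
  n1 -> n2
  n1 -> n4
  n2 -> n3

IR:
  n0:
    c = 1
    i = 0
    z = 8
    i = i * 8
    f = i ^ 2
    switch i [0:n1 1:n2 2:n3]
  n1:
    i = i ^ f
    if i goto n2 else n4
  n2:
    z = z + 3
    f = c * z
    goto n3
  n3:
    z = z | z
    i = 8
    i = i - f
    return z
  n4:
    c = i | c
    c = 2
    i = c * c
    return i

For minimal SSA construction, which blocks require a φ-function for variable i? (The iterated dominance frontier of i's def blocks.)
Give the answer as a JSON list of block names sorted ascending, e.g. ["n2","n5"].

idom tree: n1←n0 n2←n0 n3←n0 n4←n1
Dom∩ at merges:
  n2: preds {n0,n1}: {n0} ∩ {n0,n1} = {n0}; idom=n0
  n3: preds {n0,n2}: {n0} ∩ {n0,n2} = {n0}; idom=n0

DF derivation:
  join n2 pred n0: · stop@n0
  join n2 pred n1: n1 stop@n0
  join n3 pred n0: · stop@n0
  join n3 pred n2: n2 stop@n0
  DF(n0)=∅
  DF(n1)={n2}
  DF(n2)={n3}
  DF(n3)=∅
  DF(n4)=∅

φ for i: defs {n0,n1,n3,n4}
  DF⁺ = {n2,n3}

Answer: ["n2", "n3"]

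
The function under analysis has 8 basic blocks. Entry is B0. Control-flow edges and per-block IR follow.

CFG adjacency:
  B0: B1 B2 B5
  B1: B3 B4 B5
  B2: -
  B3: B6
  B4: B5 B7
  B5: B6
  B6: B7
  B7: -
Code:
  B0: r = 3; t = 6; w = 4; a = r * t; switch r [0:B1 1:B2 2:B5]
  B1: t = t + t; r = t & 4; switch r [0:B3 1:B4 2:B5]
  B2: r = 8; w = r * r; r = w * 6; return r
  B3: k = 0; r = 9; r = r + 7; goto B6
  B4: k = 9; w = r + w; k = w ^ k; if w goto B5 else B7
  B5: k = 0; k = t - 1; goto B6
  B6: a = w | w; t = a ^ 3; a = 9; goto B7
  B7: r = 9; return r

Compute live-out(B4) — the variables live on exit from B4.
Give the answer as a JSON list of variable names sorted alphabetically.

Block summaries:
  B0: def={a,r,t,w} ue=∅
  B1: def={r,t} ue={t}
  B2: def={r,w} ue=∅
  B3: def={k,r} ue=∅
  B4: def={k,w} ue={r,w}
  B5: def={k} ue={t}
  B6: def={a,t} ue={w}
  B7: def={r} ue=∅

Live sets:
  B0 li=∅ lo={t,w}
  B1 li={t,w} lo={r,t,w}
  B2 li=∅ lo=∅
  B3 li={w} lo={w}
  B4 li={r,t,w} lo={t,w}
  B5 li={t,w} lo={w}
  B6 li={w} lo=∅
  B7 li=∅ lo=∅

live-out(B4) = ["t", "w"]

Answer: ["t", "w"]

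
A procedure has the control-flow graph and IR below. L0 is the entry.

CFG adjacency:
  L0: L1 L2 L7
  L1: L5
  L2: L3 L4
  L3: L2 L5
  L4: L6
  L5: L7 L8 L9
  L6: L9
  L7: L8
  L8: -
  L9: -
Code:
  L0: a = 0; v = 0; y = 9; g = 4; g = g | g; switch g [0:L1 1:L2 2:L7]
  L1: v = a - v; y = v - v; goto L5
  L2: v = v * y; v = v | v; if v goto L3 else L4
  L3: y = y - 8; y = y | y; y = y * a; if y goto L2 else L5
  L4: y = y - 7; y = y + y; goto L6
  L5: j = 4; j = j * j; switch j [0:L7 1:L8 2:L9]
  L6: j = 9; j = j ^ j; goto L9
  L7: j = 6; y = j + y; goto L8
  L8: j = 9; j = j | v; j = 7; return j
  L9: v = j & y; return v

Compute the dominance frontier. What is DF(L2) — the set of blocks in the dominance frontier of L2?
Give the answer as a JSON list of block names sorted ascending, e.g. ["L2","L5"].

idom tree: L1←L0 L2←L0 L3←L2 L4←L2 L5←L0 L6←L4 L7←L0 L8←L0 L9←L0
Dom∩ at merges:
  L2: preds {L0,L3}: {L0} ∩ {L0,L2,L3} = {L0}; idom=L0
  L5: preds {L1,L3}: {L0,L1} ∩ {L0,L2,L3} = {L0}; idom=L0
  L7: preds {L0,L5}: {L0} ∩ {L0,L5} = {L0}; idom=L0
  L8: preds {L5,L7}: {L0,L5} ∩ {L0,L7} = {L0}; idom=L0
  L9: preds {L5,L6}: {L0,L5} ∩ {L0,L2,L4,L6} = {L0}; idom=L0

DF walk-up:
  L2←L0: walk · to L0
  L2←L3: walk L3→L2 to L0
  L5←L1: walk L1 to L0
  L5←L3: walk L3→L2 to L0
  L7←L0: walk · to L0
  L7←L5: walk L5 to L0
  L8←L5: walk L5 to L0
  L8←L7: walk L7 to L0
  L9←L5: walk L5 to L0
  L9←L6: walk L6→L4→L2 to L0
  L0 → ∅
  L1 → {L5}
  L2 → {L2,L5,L9}
  L3 → {L2,L5}
  L4 → {L9}
  L5 → {L7,L8,L9}
  L6 → {L9}
  L7 → {L8}
  L8 → ∅
  L9 → ∅

DF(L2) = ["L2", "L5", "L9"]

Answer: ["L2", "L5", "L9"]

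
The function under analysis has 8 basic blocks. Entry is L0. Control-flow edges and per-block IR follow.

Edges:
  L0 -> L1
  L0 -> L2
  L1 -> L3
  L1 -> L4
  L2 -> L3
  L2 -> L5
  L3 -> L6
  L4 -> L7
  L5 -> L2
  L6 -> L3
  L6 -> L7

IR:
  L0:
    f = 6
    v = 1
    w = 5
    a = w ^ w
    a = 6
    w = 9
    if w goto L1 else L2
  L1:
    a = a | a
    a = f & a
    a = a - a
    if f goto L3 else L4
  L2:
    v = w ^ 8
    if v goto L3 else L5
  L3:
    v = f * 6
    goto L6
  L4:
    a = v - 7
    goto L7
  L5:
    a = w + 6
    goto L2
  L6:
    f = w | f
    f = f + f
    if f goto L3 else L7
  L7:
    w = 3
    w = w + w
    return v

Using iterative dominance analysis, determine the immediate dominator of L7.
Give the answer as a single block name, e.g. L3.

Answer: L0

Derivation:
idom tree: L1←L0 L2←L0 L3←L0 L4←L1 L5←L2 L6←L3 L7←L0
Dom∩ at merges:
  L2: preds {L0,L5}: {L0} ∩ {L0,L2,L5} = {L0}; idom=L0
  L3: preds {L1,L2,L6}: {L0,L1} ∩ {L0,L2} ∩ {L0,L3,L6} = {L0}; idom=L0
  L7: preds {L4,L6}: {L0,L1,L4} ∩ {L0,L3,L6} = {L0}; idom=L0

idom(L7) = L0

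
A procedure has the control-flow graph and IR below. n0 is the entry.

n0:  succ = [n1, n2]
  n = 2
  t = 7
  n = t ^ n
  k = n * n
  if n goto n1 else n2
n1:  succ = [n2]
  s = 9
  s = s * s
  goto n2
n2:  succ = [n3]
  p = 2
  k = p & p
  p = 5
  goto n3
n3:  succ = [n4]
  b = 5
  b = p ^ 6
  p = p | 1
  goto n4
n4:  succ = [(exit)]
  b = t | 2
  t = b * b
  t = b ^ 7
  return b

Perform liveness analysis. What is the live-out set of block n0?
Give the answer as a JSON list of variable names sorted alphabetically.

Per-block:
  n0: def={k,n,t} ue=∅
  n1: def={s} ue=∅
  n2: def={k,p} ue=∅
  n3: def={b,p} ue={p}
  n4: def={b,t} ue={t}

Live sets:
  live n0: ∅→{t}
  live n1: {t}→{t}
  live n2: {t}→{p,t}
  live n3: {p,t}→{t}
  live n4: {t}→∅

live-out(n0) = ["t"]

Answer: ["t"]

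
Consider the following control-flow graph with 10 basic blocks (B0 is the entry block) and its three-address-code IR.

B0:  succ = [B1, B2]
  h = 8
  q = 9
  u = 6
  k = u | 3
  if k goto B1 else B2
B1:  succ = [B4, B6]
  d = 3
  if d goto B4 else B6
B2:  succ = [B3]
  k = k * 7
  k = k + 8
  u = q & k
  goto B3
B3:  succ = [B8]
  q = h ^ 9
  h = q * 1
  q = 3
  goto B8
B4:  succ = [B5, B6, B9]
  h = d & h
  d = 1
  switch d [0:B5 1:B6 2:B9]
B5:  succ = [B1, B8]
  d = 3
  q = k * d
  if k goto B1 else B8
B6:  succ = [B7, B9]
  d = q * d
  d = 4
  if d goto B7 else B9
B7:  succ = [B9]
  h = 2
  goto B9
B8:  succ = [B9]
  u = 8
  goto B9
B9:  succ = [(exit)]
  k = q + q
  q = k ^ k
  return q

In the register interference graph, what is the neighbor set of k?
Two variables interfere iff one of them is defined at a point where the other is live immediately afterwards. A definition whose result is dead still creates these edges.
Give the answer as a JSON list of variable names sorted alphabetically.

Per-block:
  B0: {h,k,q,u} / ∅
  B1: {d} / ∅
  B2: {k,u} / {k,q}
  B3: {h,q} / {h}
  B4: {d,h} / {d,h}
  B5: {d,q} / {k}
  B6: {d} / {d,q}
  B7: {h} / ∅
  B8: {u} / ∅
  B9: {k,q} / {q}

Live sets:
  B0 li=∅ lo={h,k,q}
  B1 li={h,k,q} lo={d,h,k,q}
  B2 li={h,k,q} lo={h}
  B3 li={h} lo={q}
  B4 li={d,h,k,q} lo={d,h,k,q}
  B5 li={h,k} lo={h,k,q}
  B6 li={d,q} lo={q}
  B7 li={q} lo={q}
  B8 li={q} lo={q}
  B9 li={q} lo=∅

Interference:
  d — {h,k,q}
  h — {d,k,q,u}
  k — {d,h,q}
  q — {d,h,k,u}
  u — {h,q}

N(k) = ["d", "h", "q"]

Answer: ["d", "h", "q"]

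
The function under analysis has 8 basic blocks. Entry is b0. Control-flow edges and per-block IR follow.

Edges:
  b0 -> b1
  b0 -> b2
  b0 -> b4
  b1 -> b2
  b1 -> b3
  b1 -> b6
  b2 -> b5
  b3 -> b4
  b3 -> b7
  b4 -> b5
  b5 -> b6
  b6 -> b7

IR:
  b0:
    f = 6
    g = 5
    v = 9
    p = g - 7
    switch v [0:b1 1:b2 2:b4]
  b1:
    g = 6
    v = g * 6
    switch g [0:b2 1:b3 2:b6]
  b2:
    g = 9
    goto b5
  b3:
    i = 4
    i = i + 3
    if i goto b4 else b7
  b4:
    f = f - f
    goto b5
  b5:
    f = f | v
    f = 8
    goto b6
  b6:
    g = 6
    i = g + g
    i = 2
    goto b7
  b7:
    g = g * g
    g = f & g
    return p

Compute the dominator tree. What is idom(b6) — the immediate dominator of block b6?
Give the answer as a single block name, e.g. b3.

Answer: b0

Working:
idom tree: b1←b0 b2←b0 b3←b1 b4←b0 b5←b0 b6←b0 b7←b0
Dom∩ at merges:
  b2: preds {b0,b1}: {b0} ∩ {b0,b1} = {b0}; idom=b0
  b4: preds {b0,b3}: {b0} ∩ {b0,b1,b3} = {b0}; idom=b0
  b5: preds {b2,b4}: {b0,b2} ∩ {b0,b4} = {b0}; idom=b0
  b6: preds {b1,b5}: {b0,b1} ∩ {b0,b5} = {b0}; idom=b0
  b7: preds {b3,b6}: {b0,b1,b3} ∩ {b0,b6} = {b0}; idom=b0

idom(b6) = b0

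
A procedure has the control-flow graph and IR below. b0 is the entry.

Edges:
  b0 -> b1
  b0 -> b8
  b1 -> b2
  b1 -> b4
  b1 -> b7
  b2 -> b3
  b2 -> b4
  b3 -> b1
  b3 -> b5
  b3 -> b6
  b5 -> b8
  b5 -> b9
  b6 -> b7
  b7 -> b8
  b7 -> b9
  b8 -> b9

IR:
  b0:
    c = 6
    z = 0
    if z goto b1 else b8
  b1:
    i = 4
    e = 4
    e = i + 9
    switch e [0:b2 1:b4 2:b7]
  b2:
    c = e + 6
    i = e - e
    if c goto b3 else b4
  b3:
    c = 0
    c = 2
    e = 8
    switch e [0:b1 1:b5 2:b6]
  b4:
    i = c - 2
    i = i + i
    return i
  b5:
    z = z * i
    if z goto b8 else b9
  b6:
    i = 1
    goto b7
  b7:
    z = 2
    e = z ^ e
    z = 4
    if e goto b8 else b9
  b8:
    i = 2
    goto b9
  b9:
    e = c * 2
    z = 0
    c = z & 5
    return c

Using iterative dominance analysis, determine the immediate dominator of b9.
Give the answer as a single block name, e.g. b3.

idom tree: b1←b0 b2←b1 b3←b2 b4←b1 b5←b3 b6←b3 b7←b1 b8←b0 b9←b0
Dom∩ at merges:
  b1: preds {b0,b3}: {b0} ∩ {b0,b1,b2,b3} = {b0}; idom=b0
  b4: preds {b1,b2}: {b0,b1} ∩ {b0,b1,b2} = {b0,b1}; idom=b1
  b7: preds {b1,b6}: {b0,b1} ∩ {b0,b1,b2,b3,b6} = {b0,b1}; idom=b1
  b8: preds {b0,b5,b7}: {b0} ∩ {b0,b1,b2,b3,b5} ∩ {b0,b1,b7} = {b0}; idom=b0
  b9: preds {b5,b7,b8}: {b0,b1,b2,b3,b5} ∩ {b0,b1,b7} ∩ {b0,b8} = {b0}; idom=b0

idom(b9) = b0

Answer: b0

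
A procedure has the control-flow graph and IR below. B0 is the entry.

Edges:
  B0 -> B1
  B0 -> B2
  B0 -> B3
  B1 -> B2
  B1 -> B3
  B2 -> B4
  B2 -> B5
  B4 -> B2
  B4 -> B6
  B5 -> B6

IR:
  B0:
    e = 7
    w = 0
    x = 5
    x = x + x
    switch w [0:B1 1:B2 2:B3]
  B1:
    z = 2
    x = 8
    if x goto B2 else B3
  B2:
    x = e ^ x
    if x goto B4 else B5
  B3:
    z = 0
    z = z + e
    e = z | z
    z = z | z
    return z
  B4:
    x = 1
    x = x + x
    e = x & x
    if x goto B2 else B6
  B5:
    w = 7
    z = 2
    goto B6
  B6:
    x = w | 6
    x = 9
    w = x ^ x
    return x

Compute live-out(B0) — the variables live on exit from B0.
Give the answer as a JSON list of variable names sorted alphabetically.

Block summaries:
  B0: def={e,w,x} ue=∅
  B1: def={x,z} ue=∅
  B2: def={x} ue={e,x}
  B3: def={e,z} ue={e}
  B4: def={e,x} ue=∅
  B5: def={w,z} ue=∅
  B6: def={w,x} ue={w}

Live sets:
  B0: in=∅ out={e,w,x}
  B1: in={e,w} out={e,w,x}
  B2: in={e,w,x} out={w}
  B3: in={e} out=∅
  B4: in={w} out={e,w,x}
  B5: in=∅ out={w}
  B6: in={w} out=∅

live-out(B0) = ["e", "w", "x"]

Answer: ["e", "w", "x"]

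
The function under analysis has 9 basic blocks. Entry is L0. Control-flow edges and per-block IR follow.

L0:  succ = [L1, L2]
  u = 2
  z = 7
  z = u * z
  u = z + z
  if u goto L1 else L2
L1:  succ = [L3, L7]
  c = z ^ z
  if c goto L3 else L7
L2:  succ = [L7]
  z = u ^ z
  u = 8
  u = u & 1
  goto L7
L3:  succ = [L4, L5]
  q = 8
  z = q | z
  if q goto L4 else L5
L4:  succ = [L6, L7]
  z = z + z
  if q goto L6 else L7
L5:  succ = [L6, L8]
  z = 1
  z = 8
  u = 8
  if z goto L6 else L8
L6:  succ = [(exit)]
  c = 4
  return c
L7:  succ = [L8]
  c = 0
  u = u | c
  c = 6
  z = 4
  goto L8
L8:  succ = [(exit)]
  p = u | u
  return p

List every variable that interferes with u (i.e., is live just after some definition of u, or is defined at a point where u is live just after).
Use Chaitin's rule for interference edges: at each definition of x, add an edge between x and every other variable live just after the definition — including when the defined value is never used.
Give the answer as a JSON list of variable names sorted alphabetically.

Per-block:
  L0 def {u,z} use ∅
  L1 def {c} use {z}
  L2 def {u,z} use {u,z}
  L3 def {q,z} use {z}
  L4 def {z} use {q,z}
  L5 def {u,z} use ∅
  L6 def {c} use ∅
  L7 def {c,u,z} use {u}
  L8 def {p} use {u}

Backward fixpoint:
  live L0: ∅→{u,z}
  live L1: {u,z}→{u,z}
  live L2: {u,z}→{u}
  live L3: {u,z}→{q,u,z}
  live L4: {q,u,z}→{u}
  live L5: ∅→{u}
  live L6: ∅→∅
  live L7: {u}→{u}
  live L8: {u}→∅

Conflict graph:
  c↔{u,z}
  p↔∅
  q↔{u,z}
  u↔{c,q,z}
  z↔{c,q,u}

N(u) = ["c", "q", "z"]

Answer: ["c", "q", "z"]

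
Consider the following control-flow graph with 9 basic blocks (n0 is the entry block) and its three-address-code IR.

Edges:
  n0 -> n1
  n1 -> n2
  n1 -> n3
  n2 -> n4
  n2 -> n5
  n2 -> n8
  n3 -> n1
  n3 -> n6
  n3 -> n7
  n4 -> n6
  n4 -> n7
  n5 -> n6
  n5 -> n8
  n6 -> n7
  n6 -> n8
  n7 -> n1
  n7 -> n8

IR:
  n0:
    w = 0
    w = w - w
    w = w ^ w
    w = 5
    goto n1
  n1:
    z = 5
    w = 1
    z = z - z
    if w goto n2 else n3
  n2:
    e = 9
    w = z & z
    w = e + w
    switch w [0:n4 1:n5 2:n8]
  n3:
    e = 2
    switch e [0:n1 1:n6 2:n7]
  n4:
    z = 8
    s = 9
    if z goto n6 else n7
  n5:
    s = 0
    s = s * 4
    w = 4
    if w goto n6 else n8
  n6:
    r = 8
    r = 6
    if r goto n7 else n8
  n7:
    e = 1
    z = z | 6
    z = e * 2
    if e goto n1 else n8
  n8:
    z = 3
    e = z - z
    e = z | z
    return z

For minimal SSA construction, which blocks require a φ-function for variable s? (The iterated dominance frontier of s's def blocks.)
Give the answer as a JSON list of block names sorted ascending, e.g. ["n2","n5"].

idom tree: n1←n0 n2←n1 n3←n1 n4←n2 n5←n2 n6←n1 n7←n1 n8←n1
Dom∩ at merges:
  n1: preds {n0,n3,n7}: {n0} ∩ {n0,n1,n3} ∩ {n0,n1,n7} = {n0}; idom=n0
  n6: preds {n3,n4,n5}: {n0,n1,n3} ∩ {n0,n1,n2,n4} ∩ {n0,n1,n2,n5} = {n0,n1}; idom=n1
  n7: preds {n3,n4,n6}: {n0,n1,n3} ∩ {n0,n1,n2,n4} ∩ {n0,n1,n6} = {n0,n1}; idom=n1
  n8: preds {n2,n5,n6,n7}: {n0,n1,n2} ∩ {n0,n1,n2,n5} ∩ {n0,n1,n6} ∩ {n0,n1,n7} = {n0,n1}; idom=n1

Frontier:
  join n1 pred n0: · stop@n0
  join n1 pred n3: n3→n1 stop@n0
  join n1 pred n7: n7→n1 stop@n0
  join n6 pred n3: n3 stop@n1
  join n6 pred n4: n4→n2 stop@n1
  join n6 pred n5: n5→n2 stop@n1
  join n7 pred n3: n3 stop@n1
  join n7 pred n4: n4→n2 stop@n1
  join n7 pred n6: n6 stop@n1
  join n8 pred n2: n2 stop@n1
  join n8 pred n5: n5→n2 stop@n1
  join n8 pred n6: n6 stop@n1
  join n8 pred n7: n7 stop@n1
  n0 → ∅
  n1 → {n1}
  n2 → {n6,n7,n8}
  n3 → {n1,n6,n7}
  n4 → {n6,n7}
  n5 → {n6,n8}
  n6 → {n7,n8}
  n7 → {n1,n8}
  n8 → ∅

φ for s: defs {n4,n5}
  DF⁺ = {n1,n6,n7,n8}

Answer: ["n1", "n6", "n7", "n8"]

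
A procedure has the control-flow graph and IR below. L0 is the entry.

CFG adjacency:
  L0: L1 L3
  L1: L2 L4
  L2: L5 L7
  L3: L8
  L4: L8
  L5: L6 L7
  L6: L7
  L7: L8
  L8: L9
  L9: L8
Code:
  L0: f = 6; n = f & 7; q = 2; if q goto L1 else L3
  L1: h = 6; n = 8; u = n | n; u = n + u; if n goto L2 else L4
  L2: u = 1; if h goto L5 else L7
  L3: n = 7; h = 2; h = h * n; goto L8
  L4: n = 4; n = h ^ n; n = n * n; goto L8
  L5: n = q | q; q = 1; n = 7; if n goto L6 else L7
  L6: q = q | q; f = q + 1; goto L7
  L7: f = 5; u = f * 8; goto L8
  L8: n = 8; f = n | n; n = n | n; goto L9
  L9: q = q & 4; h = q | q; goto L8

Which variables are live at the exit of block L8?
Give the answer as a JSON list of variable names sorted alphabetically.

Per-block:
  L0 def {f,n,q} use ∅
  L1 def {h,n,u} use ∅
  L2 def {u} use {h}
  L3 def {h,n} use ∅
  L4 def {n} use {h}
  L5 def {n,q} use {q}
  L6 def {f,q} use {q}
  L7 def {f,u} use ∅
  L8 def {f,n} use ∅
  L9 def {h,q} use {q}

Live sets:
  L0: in=∅ out={q}
  L1: in={q} out={h,q}
  L2: in={h,q} out={q}
  L3: in={q} out={q}
  L4: in={h,q} out={q}
  L5: in={q} out={q}
  L6: in={q} out={q}
  L7: in={q} out={q}
  L8: in={q} out={q}
  L9: in={q} out={q}

live-out(L8) = ["q"]

Answer: ["q"]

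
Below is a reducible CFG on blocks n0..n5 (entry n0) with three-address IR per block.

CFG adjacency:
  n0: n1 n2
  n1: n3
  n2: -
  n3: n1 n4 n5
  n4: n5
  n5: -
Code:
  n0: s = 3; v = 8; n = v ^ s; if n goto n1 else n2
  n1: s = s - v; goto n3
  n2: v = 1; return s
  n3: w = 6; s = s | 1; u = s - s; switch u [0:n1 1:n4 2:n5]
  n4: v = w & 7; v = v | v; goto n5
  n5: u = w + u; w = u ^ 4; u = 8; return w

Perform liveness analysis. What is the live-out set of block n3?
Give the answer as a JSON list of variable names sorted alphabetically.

Answer: ["s", "u", "v", "w"]

Working:
Per-block:
  n0: {n,s,v} / ∅
  n1: {s} / {s,v}
  n2: {v} / {s}
  n3: {s,u,w} / {s}
  n4: {v} / {w}
  n5: {u,w} / {u,w}

Live sets:
  live n0: ∅→{s,v}
  live n1: {s,v}→{s,v}
  live n2: {s}→∅
  live n3: {s,v}→{s,u,v,w}
  live n4: {u,w}→{u,w}
  live n5: {u,w}→∅

live-out(n3) = ["s", "u", "v", "w"]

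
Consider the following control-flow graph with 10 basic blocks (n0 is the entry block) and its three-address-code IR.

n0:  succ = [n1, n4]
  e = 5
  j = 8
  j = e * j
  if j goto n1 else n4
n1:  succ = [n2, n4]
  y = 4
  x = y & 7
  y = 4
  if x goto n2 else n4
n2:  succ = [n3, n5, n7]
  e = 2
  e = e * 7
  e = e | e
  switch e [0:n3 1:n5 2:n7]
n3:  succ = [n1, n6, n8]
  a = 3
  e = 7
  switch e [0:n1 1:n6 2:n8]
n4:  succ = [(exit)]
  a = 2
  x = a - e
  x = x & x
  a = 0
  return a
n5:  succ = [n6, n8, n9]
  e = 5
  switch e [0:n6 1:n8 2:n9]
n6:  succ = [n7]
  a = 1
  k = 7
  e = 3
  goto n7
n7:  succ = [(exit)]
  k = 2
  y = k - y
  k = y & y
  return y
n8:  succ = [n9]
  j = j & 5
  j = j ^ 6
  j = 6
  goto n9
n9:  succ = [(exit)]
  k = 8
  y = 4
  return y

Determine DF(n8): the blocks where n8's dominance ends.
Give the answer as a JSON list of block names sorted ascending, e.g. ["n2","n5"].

Answer: ["n9"]

Working:
idom tree: n1←n0 n2←n1 n3←n2 n4←n0 n5←n2 n6←n2 n7←n2 n8←n2 n9←n2
Dom at joins:
  n1: preds {n0,n3}: {n0} ∩ {n0,n1,n2,n3} = {n0}; idom=n0
  n4: preds {n0,n1}: {n0} ∩ {n0,n1} = {n0}; idom=n0
  n6: preds {n3,n5}: {n0,n1,n2,n3} ∩ {n0,n1,n2,n5} = {n0,n1,n2}; idom=n2
  n7: preds {n2,n6}: {n0,n1,n2} ∩ {n0,n1,n2,n6} = {n0,n1,n2}; idom=n2
  n8: preds {n3,n5}: {n0,n1,n2,n3} ∩ {n0,n1,n2,n5} = {n0,n1,n2}; idom=n2
  n9: preds {n5,n8}: {n0,n1,n2,n5} ∩ {n0,n1,n2,n8} = {n0,n1,n2}; idom=n2

DF walk-up:
  n1←n0: walk · to n0
  n1←n3: walk n3→n2→n1 to n0
  n4←n0: walk · to n0
  n4←n1: walk n1 to n0
  n6←n3: walk n3 to n2
  n6←n5: walk n5 to n2
  n7←n2: walk · to n2
  n7←n6: walk n6 to n2
  n8←n3: walk n3 to n2
  n8←n5: walk n5 to n2
  n9←n5: walk n5 to n2
  n9←n8: walk n8 to n2
  n0: DF=∅
  n1: DF={n1,n4}
  n2: DF={n1}
  n3: DF={n1,n6,n8}
  n4: DF=∅
  n5: DF={n6,n8,n9}
  n6: DF={n7}
  n7: DF=∅
  n8: DF={n9}
  n9: DF=∅

DF(n8) = ["n9"]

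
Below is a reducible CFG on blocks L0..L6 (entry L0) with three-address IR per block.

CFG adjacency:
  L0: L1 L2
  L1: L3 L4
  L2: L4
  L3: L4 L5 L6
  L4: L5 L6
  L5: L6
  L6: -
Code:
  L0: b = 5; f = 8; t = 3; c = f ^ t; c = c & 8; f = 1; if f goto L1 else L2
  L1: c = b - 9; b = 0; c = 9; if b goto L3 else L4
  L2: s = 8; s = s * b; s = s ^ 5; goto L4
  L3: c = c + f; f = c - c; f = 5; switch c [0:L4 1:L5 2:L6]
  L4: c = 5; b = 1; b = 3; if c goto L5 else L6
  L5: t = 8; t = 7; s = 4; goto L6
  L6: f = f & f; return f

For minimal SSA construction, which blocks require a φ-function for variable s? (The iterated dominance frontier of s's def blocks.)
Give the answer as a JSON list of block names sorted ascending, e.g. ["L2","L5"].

Answer: ["L4", "L5", "L6"]

Derivation:
idom tree: L1←L0 L2←L0 L3←L1 L4←L0 L5←L0 L6←L0
Dom at joins:
  L4: preds {L1,L2,L3}: {L0,L1} ∩ {L0,L2} ∩ {L0,L1,L3} = {L0}; idom=L0
  L5: preds {L3,L4}: {L0,L1,L3} ∩ {L0,L4} = {L0}; idom=L0
  L6: preds {L3,L4,L5}: {L0,L1,L3} ∩ {L0,L4} ∩ {L0,L5} = {L0}; idom=L0

DF derivation:
  join L4 pred L1: L1 stop@L0
  join L4 pred L2: L2 stop@L0
  join L4 pred L3: L3→L1 stop@L0
  join L5 pred L3: L3→L1 stop@L0
  join L5 pred L4: L4 stop@L0
  join L6 pred L3: L3→L1 stop@L0
  join L6 pred L4: L4 stop@L0
  join L6 pred L5: L5 stop@L0
  DF(L0)=∅
  DF(L1)={L4,L5,L6}
  DF(L2)={L4}
  DF(L3)={L4,L5,L6}
  DF(L4)={L5,L6}
  DF(L5)={L6}
  DF(L6)=∅

φ for s: defs {L2,L5}
  DF⁺ = {L4,L5,L6}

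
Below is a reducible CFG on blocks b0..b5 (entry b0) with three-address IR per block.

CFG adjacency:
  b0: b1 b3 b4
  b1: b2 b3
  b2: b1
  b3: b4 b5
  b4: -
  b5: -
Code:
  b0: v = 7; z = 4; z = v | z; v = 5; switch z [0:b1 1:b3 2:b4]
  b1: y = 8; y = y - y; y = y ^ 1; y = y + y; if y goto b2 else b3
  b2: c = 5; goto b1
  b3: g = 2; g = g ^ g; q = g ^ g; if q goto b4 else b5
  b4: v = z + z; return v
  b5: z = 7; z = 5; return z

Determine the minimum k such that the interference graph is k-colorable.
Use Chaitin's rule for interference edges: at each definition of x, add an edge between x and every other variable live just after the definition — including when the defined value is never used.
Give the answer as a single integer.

Per-block:
  b0 def {v,z} use ∅
  b1 def {y} use ∅
  b2 def {c} use ∅
  b3 def {g,q} use ∅
  b4 def {v} use {z}
  b5 def {z} use ∅

Backward fixpoint:
  live b0: ∅→{z}
  live b1: {z}→{z}
  live b2: {z}→{z}
  live b3: {z}→{z}
  live b4: {z}→∅
  live b5: ∅→∅

Conflict graph:
  c↔{z}
  g↔{z}
  q↔{z}
  v↔{z}
  y↔{z}
  z↔{c,g,q,v,y}

Chromatic number:
  lower bound: {c,z} mutually conflict ⇒ χ ≥ 2
  2-colouring: c0={z}  c1={c,g,q,v,y}
  χ = 2

Answer: 2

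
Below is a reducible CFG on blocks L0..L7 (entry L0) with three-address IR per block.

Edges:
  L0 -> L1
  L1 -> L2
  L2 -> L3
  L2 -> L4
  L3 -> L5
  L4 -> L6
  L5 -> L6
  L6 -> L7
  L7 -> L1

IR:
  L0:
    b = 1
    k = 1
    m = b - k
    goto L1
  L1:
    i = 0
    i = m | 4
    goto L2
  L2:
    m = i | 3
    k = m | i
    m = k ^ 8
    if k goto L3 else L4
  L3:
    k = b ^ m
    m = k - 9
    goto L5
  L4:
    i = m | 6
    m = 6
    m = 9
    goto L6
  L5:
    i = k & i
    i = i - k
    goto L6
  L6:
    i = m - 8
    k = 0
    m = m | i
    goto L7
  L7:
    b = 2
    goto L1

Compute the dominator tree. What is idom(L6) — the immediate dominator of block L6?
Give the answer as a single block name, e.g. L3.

Answer: L2

Working:
idom tree: L1←L0 L2←L1 L3←L2 L4←L2 L5←L3 L6←L2 L7←L6
Dom∩ at merges:
  L1: preds {L0,L7}: {L0} ∩ {L0,L1,L2,L6,L7} = {L0}; idom=L0
  L6: preds {L4,L5}: {L0,L1,L2,L4} ∩ {L0,L1,L2,L3,L5} = {L0,L1,L2}; idom=L2

idom(L6) = L2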